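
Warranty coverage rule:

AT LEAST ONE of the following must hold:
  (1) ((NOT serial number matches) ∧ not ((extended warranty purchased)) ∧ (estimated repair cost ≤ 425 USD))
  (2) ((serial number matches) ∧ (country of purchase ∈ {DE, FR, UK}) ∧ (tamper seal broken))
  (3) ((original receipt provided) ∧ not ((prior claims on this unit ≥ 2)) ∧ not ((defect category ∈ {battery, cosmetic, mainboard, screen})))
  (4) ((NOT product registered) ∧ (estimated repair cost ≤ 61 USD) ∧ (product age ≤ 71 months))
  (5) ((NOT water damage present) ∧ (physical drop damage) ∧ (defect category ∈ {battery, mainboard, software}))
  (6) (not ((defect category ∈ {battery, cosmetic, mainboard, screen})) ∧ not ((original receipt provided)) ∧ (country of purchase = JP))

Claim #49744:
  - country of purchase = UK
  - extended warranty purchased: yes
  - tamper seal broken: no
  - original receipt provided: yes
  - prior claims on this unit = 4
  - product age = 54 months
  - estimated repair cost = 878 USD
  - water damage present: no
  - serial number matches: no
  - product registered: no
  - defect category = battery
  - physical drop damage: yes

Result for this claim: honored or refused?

Atomic conditions:
  NOT serial number matches: no → true
  extended warranty purchased: yes → true
  estimated repair cost ≤ 425 USD: 878 ≤ 425 is false
  serial number matches: no → false
  country of purchase ∈ {DE, FR, UK}: UK is in the set → true
  tamper seal broken: no → false
  original receipt provided: yes → true
  prior claims on this unit ≥ 2: 4 ≥ 2 is true
  defect category ∈ {battery, cosmetic, mainboard, screen}: battery is in the set → true
  NOT product registered: no → true
  estimated repair cost ≤ 61 USD: 878 ≤ 61 is false
  product age ≤ 71 months: 54 ≤ 71 is true
  NOT water damage present: no → true
  physical drop damage: yes → true
  defect category ∈ {battery, mainboard, software}: battery is in the set → true
  country of purchase = JP: UK == JP is false
Combine:
[1.2] NOT true = false
[1] true AND false AND false = false
[2] false AND true AND false = false
[3.2] NOT true = false
[3.3] NOT true = false
[3] true AND false AND false = false
[4] true AND false AND true = false
[5] true AND true AND true = true
[6.1] NOT true = false
[6.2] NOT true = false
[6] false AND false AND false = false
[root] false OR false OR false OR false OR true OR false = true
Overall: true → honored

Honored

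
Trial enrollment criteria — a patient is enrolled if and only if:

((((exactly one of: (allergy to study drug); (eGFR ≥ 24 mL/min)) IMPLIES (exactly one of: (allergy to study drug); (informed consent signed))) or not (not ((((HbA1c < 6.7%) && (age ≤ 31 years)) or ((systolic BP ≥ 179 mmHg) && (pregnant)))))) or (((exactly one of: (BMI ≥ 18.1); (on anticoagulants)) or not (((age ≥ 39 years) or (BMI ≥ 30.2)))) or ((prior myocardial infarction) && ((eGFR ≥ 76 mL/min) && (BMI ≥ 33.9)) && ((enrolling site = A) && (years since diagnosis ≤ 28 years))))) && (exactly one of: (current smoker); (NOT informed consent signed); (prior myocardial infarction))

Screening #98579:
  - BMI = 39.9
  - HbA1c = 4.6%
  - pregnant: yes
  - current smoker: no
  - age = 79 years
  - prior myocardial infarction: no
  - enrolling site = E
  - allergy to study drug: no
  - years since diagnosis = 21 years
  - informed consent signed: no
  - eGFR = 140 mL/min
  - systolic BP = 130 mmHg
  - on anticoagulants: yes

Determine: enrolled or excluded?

Excluded

Atomic conditions:
  allergy to study drug: no → false
  eGFR ≥ 24 mL/min: 140 ≥ 24 is true
  informed consent signed: no → false
  HbA1c < 6.7%: 4.6 < 6.7 is true
  age ≤ 31 years: 79 ≤ 31 is false
  systolic BP ≥ 179 mmHg: 130 ≥ 179 is false
  pregnant: yes → true
  BMI ≥ 18.1: 39.9 ≥ 18.1 is true
  on anticoagulants: yes → true
  age ≥ 39 years: 79 ≥ 39 is true
  BMI ≥ 30.2: 39.9 ≥ 30.2 is true
  prior myocardial infarction: no → false
  eGFR ≥ 76 mL/min: 140 ≥ 76 is true
  BMI ≥ 33.9: 39.9 ≥ 33.9 is true
  enrolling site = A: E == A is false
  years since diagnosis ≤ 28 years: 21 ≤ 28 is true
  current smoker: no → false
  NOT informed consent signed: no → true
Combine:
[1.1.1.1] exactly-one(false, true) = true
[1.1.1.2] exactly-one(false, false) = false
[1.1.1] true → false = false
[1.1.2.1.1.1] true AND false = false
[1.1.2.1.1.2] false AND true = false
[1.1.2.1.1] false OR false = false
[1.1.2.1] NOT false = true
[1.1.2] NOT true = false
[1.1] false OR false = false
[1.2.1.1] exactly-one(true, true) = false
[1.2.1.2.1] true OR true = true
[1.2.1.2] NOT true = false
[1.2.1] false OR false = false
[1.2.2.2] true AND true = true
[1.2.2.3] false AND true = false
[1.2.2] false AND true AND false = false
[1.2] false OR false = false
[1] false OR false = false
[2] exactly-one(false, true, false) = true
[root] false AND true = false
Overall: false → excluded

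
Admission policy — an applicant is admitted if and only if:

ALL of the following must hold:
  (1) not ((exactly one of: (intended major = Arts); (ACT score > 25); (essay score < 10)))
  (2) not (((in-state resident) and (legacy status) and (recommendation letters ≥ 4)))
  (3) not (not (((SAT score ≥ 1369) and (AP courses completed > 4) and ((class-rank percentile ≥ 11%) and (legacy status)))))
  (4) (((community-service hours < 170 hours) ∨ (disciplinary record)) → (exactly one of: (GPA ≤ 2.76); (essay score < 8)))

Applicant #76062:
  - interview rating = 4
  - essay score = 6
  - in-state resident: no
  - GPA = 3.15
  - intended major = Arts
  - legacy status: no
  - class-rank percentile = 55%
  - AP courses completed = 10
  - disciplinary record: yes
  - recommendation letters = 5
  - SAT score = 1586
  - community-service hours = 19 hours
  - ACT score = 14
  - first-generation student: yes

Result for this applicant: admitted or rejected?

Rejected

Atomic conditions:
  intended major = Arts: Arts == Arts is true
  ACT score > 25: 14 > 25 is false
  essay score < 10: 6 < 10 is true
  in-state resident: no → false
  legacy status: no → false
  recommendation letters ≥ 4: 5 ≥ 4 is true
  SAT score ≥ 1369: 1586 ≥ 1369 is true
  AP courses completed > 4: 10 > 4 is true
  class-rank percentile ≥ 11%: 55 ≥ 11 is true
  community-service hours < 170 hours: 19 < 170 is true
  disciplinary record: yes → true
  GPA ≤ 2.76: 3.15 ≤ 2.76 is false
  essay score < 8: 6 < 8 is true
Combine:
[1.1] exactly-one(true, false, true) = false
[1] NOT false = true
[2.1] false AND false AND true = false
[2] NOT false = true
[3.1.1.3] true AND false = false
[3.1.1] true AND true AND false = false
[3.1] NOT false = true
[3] NOT true = false
[4.1] true OR true = true
[4.2] exactly-one(false, true) = true
[4] true → true = true
[root] true AND true AND false AND true = false
Overall: false → rejected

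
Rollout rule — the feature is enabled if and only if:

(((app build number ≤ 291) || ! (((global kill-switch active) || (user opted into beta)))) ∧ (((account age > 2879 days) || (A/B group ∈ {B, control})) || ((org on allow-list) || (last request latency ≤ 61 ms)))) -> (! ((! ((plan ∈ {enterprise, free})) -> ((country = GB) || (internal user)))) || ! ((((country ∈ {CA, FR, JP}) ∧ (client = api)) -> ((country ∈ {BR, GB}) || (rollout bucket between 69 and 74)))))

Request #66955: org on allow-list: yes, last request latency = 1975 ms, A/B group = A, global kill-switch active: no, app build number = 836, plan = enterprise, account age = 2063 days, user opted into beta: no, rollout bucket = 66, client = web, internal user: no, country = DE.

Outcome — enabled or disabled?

Atomic conditions:
  app build number ≤ 291: 836 ≤ 291 is false
  global kill-switch active: no → false
  user opted into beta: no → false
  account age > 2879 days: 2063 > 2879 is false
  A/B group ∈ {B, control}: A is not in the set → false
  org on allow-list: yes → true
  last request latency ≤ 61 ms: 1975 ≤ 61 is false
  plan ∈ {enterprise, free}: enterprise is in the set → true
  country = GB: DE == GB is false
  internal user: no → false
  country ∈ {CA, FR, JP}: DE is not in the set → false
  client = api: web == api is false
  country ∈ {BR, GB}: DE is not in the set → false
  rollout bucket between 69 and 74: 66 in [69, 74] is false
Combine:
[1.1.2.1] false OR false = false
[1.1.2] NOT false = true
[1.1] false OR true = true
[1.2.1] false OR false = false
[1.2.2] true OR false = true
[1.2] false OR true = true
[1] true AND true = true
[2.1.1.1] NOT true = false
[2.1.1.2] false OR false = false
[2.1.1] false → false (antecedent false ⇒ implication holds) = true
[2.1] NOT true = false
[2.2.1.1] false AND false = false
[2.2.1.2] false OR false = false
[2.2.1] false → false (antecedent false ⇒ implication holds) = true
[2.2] NOT true = false
[2] false OR false = false
[root] true → false = false
Overall: false → disabled

Disabled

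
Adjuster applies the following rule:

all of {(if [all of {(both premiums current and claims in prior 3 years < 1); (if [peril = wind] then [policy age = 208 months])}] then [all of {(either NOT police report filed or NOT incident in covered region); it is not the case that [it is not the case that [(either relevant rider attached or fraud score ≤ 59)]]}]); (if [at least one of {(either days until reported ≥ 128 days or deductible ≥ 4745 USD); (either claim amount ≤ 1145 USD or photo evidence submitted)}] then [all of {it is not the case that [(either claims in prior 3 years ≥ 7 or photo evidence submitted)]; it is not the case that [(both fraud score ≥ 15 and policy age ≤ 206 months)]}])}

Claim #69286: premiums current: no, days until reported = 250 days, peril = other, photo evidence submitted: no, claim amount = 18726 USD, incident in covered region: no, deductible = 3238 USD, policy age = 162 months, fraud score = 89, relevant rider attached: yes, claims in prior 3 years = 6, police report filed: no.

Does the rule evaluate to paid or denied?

Atomic conditions:
  premiums current: no → false
  claims in prior 3 years < 1: 6 < 1 is false
  peril = wind: other == wind is false
  policy age = 208 months: 162 == 208 is false
  NOT police report filed: no → true
  NOT incident in covered region: no → true
  relevant rider attached: yes → true
  fraud score ≤ 59: 89 ≤ 59 is false
  days until reported ≥ 128 days: 250 ≥ 128 is true
  deductible ≥ 4745 USD: 3238 ≥ 4745 is false
  claim amount ≤ 1145 USD: 18726 ≤ 1145 is false
  photo evidence submitted: no → false
  claims in prior 3 years ≥ 7: 6 ≥ 7 is false
  fraud score ≥ 15: 89 ≥ 15 is true
  policy age ≤ 206 months: 162 ≤ 206 is true
Combine:
[1.1.1] false AND false = false
[1.1.2] false → false (antecedent false ⇒ implication holds) = true
[1.1] false AND true = false
[1.2.1] true OR true = true
[1.2.2.1.1] true OR false = true
[1.2.2.1] NOT true = false
[1.2.2] NOT false = true
[1.2] true AND true = true
[1] false → true (antecedent false ⇒ implication holds) = true
[2.1.1] true OR false = true
[2.1.2] false OR false = false
[2.1] true OR false = true
[2.2.1.1] false OR false = false
[2.2.1] NOT false = true
[2.2.2.1] true AND true = true
[2.2.2] NOT true = false
[2.2] true AND false = false
[2] true → false = false
[root] true AND false = false
Overall: false → denied

Denied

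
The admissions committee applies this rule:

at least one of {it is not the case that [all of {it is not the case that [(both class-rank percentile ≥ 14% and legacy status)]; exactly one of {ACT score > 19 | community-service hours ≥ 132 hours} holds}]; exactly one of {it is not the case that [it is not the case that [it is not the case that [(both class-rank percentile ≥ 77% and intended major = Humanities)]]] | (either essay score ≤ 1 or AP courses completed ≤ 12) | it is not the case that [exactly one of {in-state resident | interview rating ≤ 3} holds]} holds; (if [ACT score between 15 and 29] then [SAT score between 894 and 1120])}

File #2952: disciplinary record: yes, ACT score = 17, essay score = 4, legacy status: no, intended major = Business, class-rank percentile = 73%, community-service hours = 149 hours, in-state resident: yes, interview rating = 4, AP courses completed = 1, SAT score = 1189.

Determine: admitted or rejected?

Atomic conditions:
  class-rank percentile ≥ 14%: 73 ≥ 14 is true
  legacy status: no → false
  ACT score > 19: 17 > 19 is false
  community-service hours ≥ 132 hours: 149 ≥ 132 is true
  class-rank percentile ≥ 77%: 73 ≥ 77 is false
  intended major = Humanities: Business == Humanities is false
  essay score ≤ 1: 4 ≤ 1 is false
  AP courses completed ≤ 12: 1 ≤ 12 is true
  in-state resident: yes → true
  interview rating ≤ 3: 4 ≤ 3 is false
  ACT score between 15 and 29: 17 in [15, 29] is true
  SAT score between 894 and 1120: 1189 in [894, 1120] is false
Combine:
[1.1.1.1] true AND false = false
[1.1.1] NOT false = true
[1.1.2] exactly-one(false, true) = true
[1.1] true AND true = true
[1] NOT true = false
[2.1.1.1.1] false AND false = false
[2.1.1.1] NOT false = true
[2.1.1] NOT true = false
[2.1] NOT false = true
[2.2] false OR true = true
[2.3.1] exactly-one(true, false) = true
[2.3] NOT true = false
[2] exactly-one(true, true, false) = false
[3] true → false = false
[root] false OR false OR false = false
Overall: false → rejected

Rejected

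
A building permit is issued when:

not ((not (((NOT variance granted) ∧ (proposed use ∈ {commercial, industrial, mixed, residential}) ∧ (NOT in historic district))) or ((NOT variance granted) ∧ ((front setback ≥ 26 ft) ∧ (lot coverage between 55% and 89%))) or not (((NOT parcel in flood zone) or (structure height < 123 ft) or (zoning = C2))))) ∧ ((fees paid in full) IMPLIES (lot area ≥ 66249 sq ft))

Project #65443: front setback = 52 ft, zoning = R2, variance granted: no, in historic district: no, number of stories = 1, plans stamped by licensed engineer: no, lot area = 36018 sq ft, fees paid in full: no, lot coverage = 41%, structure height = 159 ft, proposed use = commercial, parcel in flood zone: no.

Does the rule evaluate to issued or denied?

Issued

Atomic conditions:
  NOT variance granted: no → true
  proposed use ∈ {commercial, industrial, mixed, residential}: commercial is in the set → true
  NOT in historic district: no → true
  front setback ≥ 26 ft: 52 ≥ 26 is true
  lot coverage between 55% and 89%: 41 in [55, 89] is false
  NOT parcel in flood zone: no → true
  structure height < 123 ft: 159 < 123 is false
  zoning = C2: R2 == C2 is false
  fees paid in full: no → false
  lot area ≥ 66249 sq ft: 36018 ≥ 66249 is false
Combine:
[1.1.1.1] true AND true AND true = true
[1.1.1] NOT true = false
[1.1.2.2] true AND false = false
[1.1.2] true AND false = false
[1.1.3.1] true OR false OR false = true
[1.1.3] NOT true = false
[1.1] false OR false OR false = false
[1] NOT false = true
[2] false → false (antecedent false ⇒ implication holds) = true
[root] true AND true = true
Overall: true → issued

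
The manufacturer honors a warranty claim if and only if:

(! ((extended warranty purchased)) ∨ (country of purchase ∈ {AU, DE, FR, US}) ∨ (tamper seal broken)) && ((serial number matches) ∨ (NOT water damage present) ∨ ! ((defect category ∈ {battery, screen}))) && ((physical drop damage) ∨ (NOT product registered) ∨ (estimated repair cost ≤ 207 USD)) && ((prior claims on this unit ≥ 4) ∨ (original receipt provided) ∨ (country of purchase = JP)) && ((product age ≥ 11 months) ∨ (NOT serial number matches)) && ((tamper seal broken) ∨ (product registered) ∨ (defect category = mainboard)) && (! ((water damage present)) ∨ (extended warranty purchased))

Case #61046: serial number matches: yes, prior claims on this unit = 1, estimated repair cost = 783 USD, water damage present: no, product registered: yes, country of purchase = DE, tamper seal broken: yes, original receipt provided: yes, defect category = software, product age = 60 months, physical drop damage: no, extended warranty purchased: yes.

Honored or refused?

Atomic conditions:
  extended warranty purchased: yes → true
  country of purchase ∈ {AU, DE, FR, US}: DE is in the set → true
  tamper seal broken: yes → true
  serial number matches: yes → true
  NOT water damage present: no → true
  defect category ∈ {battery, screen}: software is not in the set → false
  physical drop damage: no → false
  NOT product registered: yes → false
  estimated repair cost ≤ 207 USD: 783 ≤ 207 is false
  prior claims on this unit ≥ 4: 1 ≥ 4 is false
  original receipt provided: yes → true
  country of purchase = JP: DE == JP is false
  product age ≥ 11 months: 60 ≥ 11 is true
  NOT serial number matches: yes → false
  product registered: yes → true
  defect category = mainboard: software == mainboard is false
  water damage present: no → false
Combine:
[1.1] NOT true = false
[1] false OR true OR true = true
[2.3] NOT false = true
[2] true OR true OR true = true
[3] false OR false OR false = false
[4] false OR true OR false = true
[5] true OR false = true
[6] true OR true OR false = true
[7.1] NOT false = true
[7] true OR true = true
[root] true AND true AND false AND true AND true AND true AND true = false
Overall: false → refused

Refused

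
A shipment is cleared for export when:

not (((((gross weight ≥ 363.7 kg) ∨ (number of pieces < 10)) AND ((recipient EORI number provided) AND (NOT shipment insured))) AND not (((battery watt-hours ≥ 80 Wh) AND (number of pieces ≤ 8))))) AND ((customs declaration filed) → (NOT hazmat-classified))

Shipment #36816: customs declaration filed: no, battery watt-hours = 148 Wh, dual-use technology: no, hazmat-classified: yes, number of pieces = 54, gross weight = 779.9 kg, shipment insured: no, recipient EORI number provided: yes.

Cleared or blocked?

Blocked

Atomic conditions:
  gross weight ≥ 363.7 kg: 779.9 ≥ 363.7 is true
  number of pieces < 10: 54 < 10 is false
  recipient EORI number provided: yes → true
  NOT shipment insured: no → true
  battery watt-hours ≥ 80 Wh: 148 ≥ 80 is true
  number of pieces ≤ 8: 54 ≤ 8 is false
  customs declaration filed: no → false
  NOT hazmat-classified: yes → false
Combine:
[1.1.1.1] true OR false = true
[1.1.1.2] true AND true = true
[1.1.1] true AND true = true
[1.1.2.1] true AND false = false
[1.1.2] NOT false = true
[1.1] true AND true = true
[1] NOT true = false
[2] false → false (antecedent false ⇒ implication holds) = true
[root] false AND true = false
Overall: false → blocked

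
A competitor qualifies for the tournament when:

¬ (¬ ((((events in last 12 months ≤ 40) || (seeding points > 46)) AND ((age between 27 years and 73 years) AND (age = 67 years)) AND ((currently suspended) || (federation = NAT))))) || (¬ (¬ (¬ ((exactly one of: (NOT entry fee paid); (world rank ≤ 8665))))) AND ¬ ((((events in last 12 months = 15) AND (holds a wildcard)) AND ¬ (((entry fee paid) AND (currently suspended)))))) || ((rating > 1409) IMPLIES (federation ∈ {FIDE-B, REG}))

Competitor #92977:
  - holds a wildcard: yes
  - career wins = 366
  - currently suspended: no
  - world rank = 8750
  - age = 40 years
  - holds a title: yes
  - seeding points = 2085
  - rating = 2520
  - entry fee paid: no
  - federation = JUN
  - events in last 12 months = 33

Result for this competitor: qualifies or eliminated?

Eliminated

Atomic conditions:
  events in last 12 months ≤ 40: 33 ≤ 40 is true
  seeding points > 46: 2085 > 46 is true
  age between 27 years and 73 years: 40 in [27, 73] is true
  age = 67 years: 40 == 67 is false
  currently suspended: no → false
  federation = NAT: JUN == NAT is false
  NOT entry fee paid: no → true
  world rank ≤ 8665: 8750 ≤ 8665 is false
  events in last 12 months = 15: 33 == 15 is false
  holds a wildcard: yes → true
  entry fee paid: no → false
  rating > 1409: 2520 > 1409 is true
  federation ∈ {FIDE-B, REG}: JUN is not in the set → false
Combine:
[1.1.1.1] true OR true = true
[1.1.1.2] true AND false = false
[1.1.1.3] false OR false = false
[1.1.1] true AND false AND false = false
[1.1] NOT false = true
[1] NOT true = false
[2.1.1.1.1] exactly-one(true, false) = true
[2.1.1.1] NOT true = false
[2.1.1] NOT false = true
[2.1] NOT true = false
[2.2.1.1] false AND true = false
[2.2.1.2.1] false AND false = false
[2.2.1.2] NOT false = true
[2.2.1] false AND true = false
[2.2] NOT false = true
[2] false AND true = false
[3] true → false = false
[root] false OR false OR false = false
Overall: false → eliminated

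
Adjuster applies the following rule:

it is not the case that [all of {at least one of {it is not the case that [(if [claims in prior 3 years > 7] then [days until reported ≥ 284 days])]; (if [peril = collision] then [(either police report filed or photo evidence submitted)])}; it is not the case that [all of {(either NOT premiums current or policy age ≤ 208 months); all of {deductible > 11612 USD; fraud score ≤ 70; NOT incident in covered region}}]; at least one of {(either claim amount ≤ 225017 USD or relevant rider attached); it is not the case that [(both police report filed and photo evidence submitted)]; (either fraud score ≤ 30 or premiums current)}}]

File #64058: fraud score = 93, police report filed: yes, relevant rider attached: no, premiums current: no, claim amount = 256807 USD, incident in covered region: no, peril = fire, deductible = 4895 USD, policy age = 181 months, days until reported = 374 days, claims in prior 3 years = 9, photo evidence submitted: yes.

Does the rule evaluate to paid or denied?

Paid

Atomic conditions:
  claims in prior 3 years > 7: 9 > 7 is true
  days until reported ≥ 284 days: 374 ≥ 284 is true
  peril = collision: fire == collision is false
  police report filed: yes → true
  photo evidence submitted: yes → true
  NOT premiums current: no → true
  policy age ≤ 208 months: 181 ≤ 208 is true
  deductible > 11612 USD: 4895 > 11612 is false
  fraud score ≤ 70: 93 ≤ 70 is false
  NOT incident in covered region: no → true
  claim amount ≤ 225017 USD: 256807 ≤ 225017 is false
  relevant rider attached: no → false
  fraud score ≤ 30: 93 ≤ 30 is false
  premiums current: no → false
Combine:
[1.1.1.1] true → true = true
[1.1.1] NOT true = false
[1.1.2.2] true OR true = true
[1.1.2] false → true (antecedent false ⇒ implication holds) = true
[1.1] false OR true = true
[1.2.1.1] true OR true = true
[1.2.1.2] false AND false AND true = false
[1.2.1] true AND false = false
[1.2] NOT false = true
[1.3.1] false OR false = false
[1.3.2.1] true AND true = true
[1.3.2] NOT true = false
[1.3.3] false OR false = false
[1.3] false OR false OR false = false
[1] true AND true AND false = false
[root] NOT false = true
Overall: true → paid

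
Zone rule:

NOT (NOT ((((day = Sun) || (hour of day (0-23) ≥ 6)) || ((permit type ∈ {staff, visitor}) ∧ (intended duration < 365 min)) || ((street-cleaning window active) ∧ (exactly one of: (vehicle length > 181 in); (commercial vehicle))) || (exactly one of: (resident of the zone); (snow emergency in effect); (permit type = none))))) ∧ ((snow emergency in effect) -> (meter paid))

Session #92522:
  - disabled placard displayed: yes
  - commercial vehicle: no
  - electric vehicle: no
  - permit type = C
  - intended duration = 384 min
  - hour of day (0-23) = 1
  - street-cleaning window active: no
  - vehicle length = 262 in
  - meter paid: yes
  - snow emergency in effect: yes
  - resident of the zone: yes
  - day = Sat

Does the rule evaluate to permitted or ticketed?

Atomic conditions:
  day = Sun: Sat == Sun is false
  hour of day (0-23) ≥ 6: 1 ≥ 6 is false
  permit type ∈ {staff, visitor}: C is not in the set → false
  intended duration < 365 min: 384 < 365 is false
  street-cleaning window active: no → false
  vehicle length > 181 in: 262 > 181 is true
  commercial vehicle: no → false
  resident of the zone: yes → true
  snow emergency in effect: yes → true
  permit type = none: C == none is false
  meter paid: yes → true
Combine:
[1.1.1.1] false OR false = false
[1.1.1.2] false AND false = false
[1.1.1.3.2] exactly-one(true, false) = true
[1.1.1.3] false AND true = false
[1.1.1.4] exactly-one(true, true, false) = false
[1.1.1] false OR false OR false OR false = false
[1.1] NOT false = true
[1] NOT true = false
[2] true → true = true
[root] false AND true = false
Overall: false → ticketed

Ticketed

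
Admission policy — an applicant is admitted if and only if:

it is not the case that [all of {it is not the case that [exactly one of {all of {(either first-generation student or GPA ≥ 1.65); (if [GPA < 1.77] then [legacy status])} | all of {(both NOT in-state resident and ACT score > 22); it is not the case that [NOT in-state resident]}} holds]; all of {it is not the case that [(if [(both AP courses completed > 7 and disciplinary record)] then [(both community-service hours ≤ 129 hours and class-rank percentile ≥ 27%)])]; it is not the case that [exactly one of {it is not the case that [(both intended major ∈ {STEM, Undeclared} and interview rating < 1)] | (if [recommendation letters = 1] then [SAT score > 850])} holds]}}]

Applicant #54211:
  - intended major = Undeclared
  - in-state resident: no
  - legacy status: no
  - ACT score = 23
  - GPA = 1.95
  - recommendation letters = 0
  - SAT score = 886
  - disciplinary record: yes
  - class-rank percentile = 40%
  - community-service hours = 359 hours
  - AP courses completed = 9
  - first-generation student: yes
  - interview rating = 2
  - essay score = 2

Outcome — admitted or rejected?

Atomic conditions:
  first-generation student: yes → true
  GPA ≥ 1.65: 1.95 ≥ 1.65 is true
  GPA < 1.77: 1.95 < 1.77 is false
  legacy status: no → false
  NOT in-state resident: no → true
  ACT score > 22: 23 > 22 is true
  AP courses completed > 7: 9 > 7 is true
  disciplinary record: yes → true
  community-service hours ≤ 129 hours: 359 ≤ 129 is false
  class-rank percentile ≥ 27%: 40 ≥ 27 is true
  intended major ∈ {STEM, Undeclared}: Undeclared is in the set → true
  interview rating < 1: 2 < 1 is false
  recommendation letters = 1: 0 == 1 is false
  SAT score > 850: 886 > 850 is true
Combine:
[1.1.1.1.1] true OR true = true
[1.1.1.1.2] false → false (antecedent false ⇒ implication holds) = true
[1.1.1.1] true AND true = true
[1.1.1.2.1] true AND true = true
[1.1.1.2.2] NOT true = false
[1.1.1.2] true AND false = false
[1.1.1] exactly-one(true, false) = true
[1.1] NOT true = false
[1.2.1.1.1] true AND true = true
[1.2.1.1.2] false AND true = false
[1.2.1.1] true → false = false
[1.2.1] NOT false = true
[1.2.2.1.1.1] true AND false = false
[1.2.2.1.1] NOT false = true
[1.2.2.1.2] false → true (antecedent false ⇒ implication holds) = true
[1.2.2.1] exactly-one(true, true) = false
[1.2.2] NOT false = true
[1.2] true AND true = true
[1] false AND true = false
[root] NOT false = true
Overall: true → admitted

Admitted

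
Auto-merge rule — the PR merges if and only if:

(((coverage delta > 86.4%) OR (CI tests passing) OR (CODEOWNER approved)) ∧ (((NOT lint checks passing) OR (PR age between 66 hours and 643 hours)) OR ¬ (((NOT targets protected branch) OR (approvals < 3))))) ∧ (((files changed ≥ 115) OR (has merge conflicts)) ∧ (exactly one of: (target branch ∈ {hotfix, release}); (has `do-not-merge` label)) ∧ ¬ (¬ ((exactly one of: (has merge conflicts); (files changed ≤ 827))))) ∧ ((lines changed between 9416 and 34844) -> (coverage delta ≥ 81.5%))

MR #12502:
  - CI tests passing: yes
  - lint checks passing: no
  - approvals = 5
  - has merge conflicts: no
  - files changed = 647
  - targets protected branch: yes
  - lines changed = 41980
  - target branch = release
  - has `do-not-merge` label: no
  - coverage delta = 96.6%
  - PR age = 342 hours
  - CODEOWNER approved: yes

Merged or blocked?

Atomic conditions:
  coverage delta > 86.4%: 96.6 > 86.4 is true
  CI tests passing: yes → true
  CODEOWNER approved: yes → true
  NOT lint checks passing: no → true
  PR age between 66 hours and 643 hours: 342 in [66, 643] is true
  NOT targets protected branch: yes → false
  approvals < 3: 5 < 3 is false
  files changed ≥ 115: 647 ≥ 115 is true
  has merge conflicts: no → false
  target branch ∈ {hotfix, release}: release is in the set → true
  has `do-not-merge` label: no → false
  files changed ≤ 827: 647 ≤ 827 is true
  lines changed between 9416 and 34844: 41980 in [9416, 34844] is false
  coverage delta ≥ 81.5%: 96.6 ≥ 81.5 is true
Combine:
[1.1] true OR true OR true = true
[1.2.1] true OR true = true
[1.2.2.1] false OR false = false
[1.2.2] NOT false = true
[1.2] true OR true = true
[1] true AND true = true
[2.1] true OR false = true
[2.2] exactly-one(true, false) = true
[2.3.1.1] exactly-one(false, true) = true
[2.3.1] NOT true = false
[2.3] NOT false = true
[2] true AND true AND true = true
[3] false → true (antecedent false ⇒ implication holds) = true
[root] true AND true AND true = true
Overall: true → merged

Merged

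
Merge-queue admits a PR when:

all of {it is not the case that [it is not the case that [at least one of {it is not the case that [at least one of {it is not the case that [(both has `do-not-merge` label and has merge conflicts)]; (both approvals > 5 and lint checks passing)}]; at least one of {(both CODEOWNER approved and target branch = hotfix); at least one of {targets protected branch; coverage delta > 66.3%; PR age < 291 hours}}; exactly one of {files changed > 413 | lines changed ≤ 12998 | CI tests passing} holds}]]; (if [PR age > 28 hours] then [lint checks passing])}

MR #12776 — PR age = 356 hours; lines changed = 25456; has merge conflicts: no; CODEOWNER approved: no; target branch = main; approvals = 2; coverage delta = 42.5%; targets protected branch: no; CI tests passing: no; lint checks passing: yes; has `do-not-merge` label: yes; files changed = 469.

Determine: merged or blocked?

Atomic conditions:
  has `do-not-merge` label: yes → true
  has merge conflicts: no → false
  approvals > 5: 2 > 5 is false
  lint checks passing: yes → true
  CODEOWNER approved: no → false
  target branch = hotfix: main == hotfix is false
  targets protected branch: no → false
  coverage delta > 66.3%: 42.5 > 66.3 is false
  PR age < 291 hours: 356 < 291 is false
  files changed > 413: 469 > 413 is true
  lines changed ≤ 12998: 25456 ≤ 12998 is false
  CI tests passing: no → false
  PR age > 28 hours: 356 > 28 is true
Combine:
[1.1.1.1.1.1.1] true AND false = false
[1.1.1.1.1.1] NOT false = true
[1.1.1.1.1.2] false AND true = false
[1.1.1.1.1] true OR false = true
[1.1.1.1] NOT true = false
[1.1.1.2.1] false AND false = false
[1.1.1.2.2] false OR false OR false = false
[1.1.1.2] false OR false = false
[1.1.1.3] exactly-one(true, false, false) = true
[1.1.1] false OR false OR true = true
[1.1] NOT true = false
[1] NOT false = true
[2] true → true = true
[root] true AND true = true
Overall: true → merged

Merged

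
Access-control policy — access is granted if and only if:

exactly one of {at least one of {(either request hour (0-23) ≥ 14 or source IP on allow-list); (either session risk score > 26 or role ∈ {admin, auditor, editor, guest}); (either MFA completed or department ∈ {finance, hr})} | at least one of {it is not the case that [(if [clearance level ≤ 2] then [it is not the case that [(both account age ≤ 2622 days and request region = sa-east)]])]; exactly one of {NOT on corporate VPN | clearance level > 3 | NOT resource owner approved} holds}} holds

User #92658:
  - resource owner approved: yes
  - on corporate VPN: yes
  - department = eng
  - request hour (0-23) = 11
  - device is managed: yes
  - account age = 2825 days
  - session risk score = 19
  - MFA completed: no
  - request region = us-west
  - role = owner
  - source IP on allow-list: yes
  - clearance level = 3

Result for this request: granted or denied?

Granted

Atomic conditions:
  request hour (0-23) ≥ 14: 11 ≥ 14 is false
  source IP on allow-list: yes → true
  session risk score > 26: 19 > 26 is false
  role ∈ {admin, auditor, editor, guest}: owner is not in the set → false
  MFA completed: no → false
  department ∈ {finance, hr}: eng is not in the set → false
  clearance level ≤ 2: 3 ≤ 2 is false
  account age ≤ 2622 days: 2825 ≤ 2622 is false
  request region = sa-east: us-west == sa-east is false
  NOT on corporate VPN: yes → false
  clearance level > 3: 3 > 3 is false
  NOT resource owner approved: yes → false
Combine:
[1.1] false OR true = true
[1.2] false OR false = false
[1.3] false OR false = false
[1] true OR false OR false = true
[2.1.1.2.1] false AND false = false
[2.1.1.2] NOT false = true
[2.1.1] false → true (antecedent false ⇒ implication holds) = true
[2.1] NOT true = false
[2.2] exactly-one(false, false, false) = false
[2] false OR false = false
[root] exactly-one(true, false) = true
Overall: true → granted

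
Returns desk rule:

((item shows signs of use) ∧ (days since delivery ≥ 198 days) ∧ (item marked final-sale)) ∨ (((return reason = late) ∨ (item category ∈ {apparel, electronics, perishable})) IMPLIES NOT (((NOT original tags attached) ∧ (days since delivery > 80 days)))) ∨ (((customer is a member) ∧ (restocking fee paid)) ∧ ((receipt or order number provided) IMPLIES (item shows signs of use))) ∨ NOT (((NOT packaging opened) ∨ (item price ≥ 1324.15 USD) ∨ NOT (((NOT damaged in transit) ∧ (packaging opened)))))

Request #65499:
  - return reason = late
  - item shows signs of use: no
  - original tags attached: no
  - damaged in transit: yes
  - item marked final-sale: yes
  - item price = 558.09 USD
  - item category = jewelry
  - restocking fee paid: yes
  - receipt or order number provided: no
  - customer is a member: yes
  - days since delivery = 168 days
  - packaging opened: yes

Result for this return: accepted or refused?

Accepted

Atomic conditions:
  item shows signs of use: no → false
  days since delivery ≥ 198 days: 168 ≥ 198 is false
  item marked final-sale: yes → true
  return reason = late: late == late is true
  item category ∈ {apparel, electronics, perishable}: jewelry is not in the set → false
  NOT original tags attached: no → true
  days since delivery > 80 days: 168 > 80 is true
  customer is a member: yes → true
  restocking fee paid: yes → true
  receipt or order number provided: no → false
  NOT packaging opened: yes → false
  item price ≥ 1324.15 USD: 558.09 ≥ 1324.15 is false
  NOT damaged in transit: yes → false
  packaging opened: yes → true
Combine:
[1] false AND false AND true = false
[2.1] true OR false = true
[2.2.1] true AND true = true
[2.2] NOT true = false
[2] true → false = false
[3.1] true AND true = true
[3.2] false → false (antecedent false ⇒ implication holds) = true
[3] true AND true = true
[4.1.3.1] false AND true = false
[4.1.3] NOT false = true
[4.1] false OR false OR true = true
[4] NOT true = false
[root] false OR false OR true OR false = true
Overall: true → accepted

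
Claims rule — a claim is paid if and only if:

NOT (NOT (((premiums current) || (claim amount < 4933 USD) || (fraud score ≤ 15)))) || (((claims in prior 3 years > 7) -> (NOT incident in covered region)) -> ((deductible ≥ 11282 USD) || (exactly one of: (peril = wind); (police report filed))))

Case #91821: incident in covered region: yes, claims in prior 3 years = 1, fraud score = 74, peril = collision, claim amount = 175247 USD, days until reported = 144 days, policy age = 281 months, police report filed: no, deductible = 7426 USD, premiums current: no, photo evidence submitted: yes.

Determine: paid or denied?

Denied

Atomic conditions:
  premiums current: no → false
  claim amount < 4933 USD: 175247 < 4933 is false
  fraud score ≤ 15: 74 ≤ 15 is false
  claims in prior 3 years > 7: 1 > 7 is false
  NOT incident in covered region: yes → false
  deductible ≥ 11282 USD: 7426 ≥ 11282 is false
  peril = wind: collision == wind is false
  police report filed: no → false
Combine:
[1.1.1] false OR false OR false = false
[1.1] NOT false = true
[1] NOT true = false
[2.1] false → false (antecedent false ⇒ implication holds) = true
[2.2.2] exactly-one(false, false) = false
[2.2] false OR false = false
[2] true → false = false
[root] false OR false = false
Overall: false → denied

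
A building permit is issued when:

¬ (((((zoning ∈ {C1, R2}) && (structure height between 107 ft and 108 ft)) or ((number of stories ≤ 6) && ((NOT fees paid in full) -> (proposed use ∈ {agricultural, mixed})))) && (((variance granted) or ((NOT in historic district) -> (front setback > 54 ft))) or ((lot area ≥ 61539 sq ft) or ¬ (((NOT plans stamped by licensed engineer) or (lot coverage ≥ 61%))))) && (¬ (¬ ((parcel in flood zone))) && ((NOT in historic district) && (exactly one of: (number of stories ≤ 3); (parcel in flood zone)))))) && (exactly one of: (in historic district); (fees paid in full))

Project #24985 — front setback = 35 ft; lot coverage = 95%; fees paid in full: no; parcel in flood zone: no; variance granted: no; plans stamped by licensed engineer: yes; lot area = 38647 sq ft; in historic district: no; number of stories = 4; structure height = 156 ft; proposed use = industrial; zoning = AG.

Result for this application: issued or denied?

Atomic conditions:
  zoning ∈ {C1, R2}: AG is not in the set → false
  structure height between 107 ft and 108 ft: 156 in [107, 108] is false
  number of stories ≤ 6: 4 ≤ 6 is true
  NOT fees paid in full: no → true
  proposed use ∈ {agricultural, mixed}: industrial is not in the set → false
  variance granted: no → false
  NOT in historic district: no → true
  front setback > 54 ft: 35 > 54 is false
  lot area ≥ 61539 sq ft: 38647 ≥ 61539 is false
  NOT plans stamped by licensed engineer: yes → false
  lot coverage ≥ 61%: 95 ≥ 61 is true
  parcel in flood zone: no → false
  number of stories ≤ 3: 4 ≤ 3 is false
  in historic district: no → false
  fees paid in full: no → false
Combine:
[1.1.1.1] false AND false = false
[1.1.1.2.2] true → false = false
[1.1.1.2] true AND false = false
[1.1.1] false OR false = false
[1.1.2.1.2] true → false = false
[1.1.2.1] false OR false = false
[1.1.2.2.2.1] false OR true = true
[1.1.2.2.2] NOT true = false
[1.1.2.2] false OR false = false
[1.1.2] false OR false = false
[1.1.3.1.1] NOT false = true
[1.1.3.1] NOT true = false
[1.1.3.2.2] exactly-one(false, false) = false
[1.1.3.2] true AND false = false
[1.1.3] false AND false = false
[1.1] false AND false AND false = false
[1] NOT false = true
[2] exactly-one(false, false) = false
[root] true AND false = false
Overall: false → denied

Denied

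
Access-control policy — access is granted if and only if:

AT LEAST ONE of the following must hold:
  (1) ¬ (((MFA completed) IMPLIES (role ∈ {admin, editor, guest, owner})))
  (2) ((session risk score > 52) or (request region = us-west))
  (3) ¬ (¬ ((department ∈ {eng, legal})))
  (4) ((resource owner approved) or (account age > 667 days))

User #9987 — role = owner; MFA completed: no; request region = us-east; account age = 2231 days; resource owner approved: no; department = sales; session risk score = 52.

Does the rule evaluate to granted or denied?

Granted

Atomic conditions:
  MFA completed: no → false
  role ∈ {admin, editor, guest, owner}: owner is in the set → true
  session risk score > 52: 52 > 52 is false
  request region = us-west: us-east == us-west is false
  department ∈ {eng, legal}: sales is not in the set → false
  resource owner approved: no → false
  account age > 667 days: 2231 > 667 is true
Combine:
[1.1] false → true (antecedent false ⇒ implication holds) = true
[1] NOT true = false
[2] false OR false = false
[3.1] NOT false = true
[3] NOT true = false
[4] false OR true = true
[root] false OR false OR false OR true = true
Overall: true → granted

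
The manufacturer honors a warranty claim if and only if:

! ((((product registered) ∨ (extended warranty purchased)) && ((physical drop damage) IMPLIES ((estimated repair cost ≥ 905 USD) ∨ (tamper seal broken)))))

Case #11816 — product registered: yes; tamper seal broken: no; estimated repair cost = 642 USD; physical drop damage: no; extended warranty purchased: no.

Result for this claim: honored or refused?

Refused

Atomic conditions:
  product registered: yes → true
  extended warranty purchased: no → false
  physical drop damage: no → false
  estimated repair cost ≥ 905 USD: 642 ≥ 905 is false
  tamper seal broken: no → false
Combine:
[1.1] true OR false = true
[1.2.2] false OR false = false
[1.2] false → false (antecedent false ⇒ implication holds) = true
[1] true AND true = true
[root] NOT true = false
Overall: false → refused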